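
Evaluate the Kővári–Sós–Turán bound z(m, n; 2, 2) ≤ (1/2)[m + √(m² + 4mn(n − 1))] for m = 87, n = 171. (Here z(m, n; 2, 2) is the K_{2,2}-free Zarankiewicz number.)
z(87, 171; 2, 2) ≤ (1/2)[87 + √(87² + 4·87·171·170)] = (1/2)[87 + √10123929] = 1634.4061

Kővári–Sós–Turán: let r_1, ..., r_87 be the row sums and z = Σ r_i the total number of 1s. Each pair of columns can share at most one row with both entries 1 (else a 2×2 all-ones block appears), so Σ_i C(r_i, 2) ≤ C(171, 2) = 14535. By convexity Σ_i C(r_i, 2) ≥ 87·C(z/87, 2) = z(z − 87)/(2·87), giving z² − 87z − 87·171·170 ≤ 0 and hence z ≤ (1/2)[87 + √(7569 + 4·2529090)] = (1/2)[87 + √10123929] ≈ (1/2)(87 + 3181.8122) = 1634.4061.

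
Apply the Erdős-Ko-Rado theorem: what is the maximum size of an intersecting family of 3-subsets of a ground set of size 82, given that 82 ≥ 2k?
max |F| = C(81, 2) = 3240

The Erdős-Ko-Rado theorem states: for n ≥ 2k, an intersecting family of k-subsets of an n-element set has size at most C(n − 1, k − 1), with equality for 'star' families {A ⊆ [n] : |A| = k, i ∈ A} (fix an element i). For n = 82, k = 3: C(81, 2) = 3240.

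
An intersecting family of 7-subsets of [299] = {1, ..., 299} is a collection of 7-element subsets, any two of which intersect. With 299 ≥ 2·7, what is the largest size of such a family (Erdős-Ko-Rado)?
max |F| = C(298, 6) = 924631947162

Erdős-Ko-Rado (1961): when n ≥ 2k, max |F| = C(n−1, k−1). The bound is attained by the star {A : i ∈ A} for any fixed i ∈ [n]. Here C(299−1, 7−1) = C(298, 6) = 924631947162.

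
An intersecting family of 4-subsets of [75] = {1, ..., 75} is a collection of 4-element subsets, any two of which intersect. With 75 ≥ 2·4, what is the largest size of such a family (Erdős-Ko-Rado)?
max |F| = C(74, 3) = 64824

Erdős-Ko-Rado (1961): when n ≥ 2k, max |F| = C(n−1, k−1). The bound is attained by the star {A : i ∈ A} for any fixed i ∈ [n]. Here C(75−1, 4−1) = C(74, 3) = 64824.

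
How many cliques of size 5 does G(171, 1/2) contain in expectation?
E[# K_5] = C(171, 5) · (1/2)^C(5, 2) = 1148619654 / 2^10 = 574309827/512 ≈ 1121698.880859

For each 5-subset S of vertices (there are C(171, 5) = 1148619654 such S), let X_S = 1 if S induces a K_5 (all C(5, 2) = 10 edges present). Then P(X_S = 1) = (1/2)^10 = 1/1024. By linearity of expectation, E[# K_5] = C(171, 5) · (1/2)^10 = 1148619654 / 1024 = 574309827/512 ≈ 1121698.880859.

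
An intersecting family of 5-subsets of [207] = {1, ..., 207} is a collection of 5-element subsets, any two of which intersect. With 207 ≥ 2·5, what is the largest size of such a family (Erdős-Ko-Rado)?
max |F| = C(206, 4) = 72867865

Erdős-Ko-Rado (1961): when n ≥ 2k, max |F| = C(n−1, k−1). The bound is attained by the star {A : i ∈ A} for any fixed i ∈ [n]. Here C(207−1, 5−1) = C(206, 4) = 72867865.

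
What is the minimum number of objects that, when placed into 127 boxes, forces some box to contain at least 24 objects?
n = (24 − 1)·127 + 1 = 2922

By the generalised pigeonhole principle, to guarantee some box contains ≥ r objects we need more than (r − 1) · k objects total. Threshold: n = (r − 1) · k + 1. With r = 24 and k = 127: n = 23 · 127 + 1 = 2921 + 1 = 2922. For n = 2921 = 23 · 127, we can put exactly 23 objects in every box, avoiding 24 in any single one — so 2922 is tight.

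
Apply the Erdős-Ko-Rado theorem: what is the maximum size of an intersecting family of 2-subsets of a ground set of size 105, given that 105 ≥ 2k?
max |F| = C(104, 1) = 104

The Erdős-Ko-Rado theorem states: for n ≥ 2k, an intersecting family of k-subsets of an n-element set has size at most C(n − 1, k − 1), with equality for 'star' families {A ⊆ [n] : |A| = k, i ∈ A} (fix an element i). For n = 105, k = 2: C(104, 1) = 104.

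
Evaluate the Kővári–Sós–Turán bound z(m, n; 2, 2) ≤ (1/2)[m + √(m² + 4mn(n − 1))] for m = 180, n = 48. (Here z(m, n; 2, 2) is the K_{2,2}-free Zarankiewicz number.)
z(180, 48; 2, 2) ≤ (1/2)[180 + √(180² + 4·180·48·47)] = (1/2)[180 + √1656720] = 733.5682

Kővári–Sós–Turán: let r_1, ..., r_180 be the row sums and z = Σ r_i the total number of 1s. Each pair of columns can share at most one row with both entries 1 (else a 2×2 all-ones block appears), so Σ_i C(r_i, 2) ≤ C(48, 2) = 1128. By convexity Σ_i C(r_i, 2) ≥ 180·C(z/180, 2) = z(z − 180)/(2·180), giving z² − 180z − 180·48·47 ≤ 0 and hence z ≤ (1/2)[180 + √(32400 + 4·406080)] = (1/2)[180 + √1656720] ≈ (1/2)(180 + 1287.1364) = 733.5682.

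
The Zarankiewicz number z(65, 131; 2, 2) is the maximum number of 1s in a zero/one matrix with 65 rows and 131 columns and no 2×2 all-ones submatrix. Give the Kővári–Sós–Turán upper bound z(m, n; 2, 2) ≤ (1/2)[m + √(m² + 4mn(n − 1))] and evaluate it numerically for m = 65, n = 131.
z(65, 131; 2, 2) ≤ (1/2)[65 + √(65² + 4·65·131·130)] = (1/2)[65 + √4432025] = 1085.1188

Kővári–Sós–Turán: let r_1, ..., r_65 be the row sums and z = Σ r_i the total number of 1s. Each pair of columns can share at most one row with both entries 1 (else a 2×2 all-ones block appears), so Σ_i C(r_i, 2) ≤ C(131, 2) = 8515. By convexity Σ_i C(r_i, 2) ≥ 65·C(z/65, 2) = z(z − 65)/(2·65), giving z² − 65z − 65·131·130 ≤ 0 and hence z ≤ (1/2)[65 + √(4225 + 4·1106950)] = (1/2)[65 + √4432025] ≈ (1/2)(65 + 2105.2375) = 1085.1188.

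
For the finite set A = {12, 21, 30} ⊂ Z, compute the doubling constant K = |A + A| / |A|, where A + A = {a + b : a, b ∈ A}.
K = |A + A| / |A| = 5/3

Enumerate A + A = {a + b : a, b ∈ A}. With |A| = 3, there are |A|^2 = 9 ordered sum pairs; collecting distinct values, A + A = {24, 33, 42, 51, 60}, so |A + A| = 5. Thus K = 5/3. Here |A + A| = 2|A| − 1 = 5, the minimum possible — so K = 5/3 is minimal, which holds iff A is an arithmetic progression.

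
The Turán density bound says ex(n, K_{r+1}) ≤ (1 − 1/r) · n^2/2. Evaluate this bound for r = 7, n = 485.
Turán density bound = (6/7) · 485^2/2 = 705675/7 ≈ 100810.7143

Turán's theorem: ex(n, K_{r+1}) is achieved by the complete r-partite Turán graph T(n, r) with parts as balanced as possible, and is at most (1 − 1/r) · n^2/2. For r = 7, n = 485: the density bound is (6/7) · 235225/2 = 705675/7 ≈ 100810.7143. The integer-valued extremum is e(T(485, 7)) = 100810, which is strictly less than the density bound 705675/7 since 7 ∤ 485 (the parts of T(485, 7) cannot all be equal).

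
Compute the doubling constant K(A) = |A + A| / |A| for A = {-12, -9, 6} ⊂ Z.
K = |A + A| / |A| = 6/3 = 2

Enumerate A + A = {a + b : a, b ∈ A}. With |A| = 3, there are |A|^2 = 9 ordered sum pairs; collecting distinct values, A + A = {-24, -21, -18, -6, -3, 12}, so |A + A| = 6. Thus K = 6/3 = 2. For comparison, the minimum possible |A + A| over all 3-element sets is 2·3 − 1 = 5 (so min K = 5/3), attained only by arithmetic progressions.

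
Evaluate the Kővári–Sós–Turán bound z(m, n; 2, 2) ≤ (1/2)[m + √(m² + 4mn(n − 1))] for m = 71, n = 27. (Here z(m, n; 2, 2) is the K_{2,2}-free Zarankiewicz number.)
z(71, 27; 2, 2) ≤ (1/2)[71 + √(71² + 4·71·27·26)] = (1/2)[71 + √204409] = 261.5581

Kővári–Sós–Turán: let r_1, ..., r_71 be the row sums and z = Σ r_i the total number of 1s. Each pair of columns can share at most one row with both entries 1 (else a 2×2 all-ones block appears), so Σ_i C(r_i, 2) ≤ C(27, 2) = 351. By convexity Σ_i C(r_i, 2) ≥ 71·C(z/71, 2) = z(z − 71)/(2·71), giving z² − 71z − 71·27·26 ≤ 0 and hence z ≤ (1/2)[71 + √(5041 + 4·49842)] = (1/2)[71 + √204409] ≈ (1/2)(71 + 452.1161) = 261.5581.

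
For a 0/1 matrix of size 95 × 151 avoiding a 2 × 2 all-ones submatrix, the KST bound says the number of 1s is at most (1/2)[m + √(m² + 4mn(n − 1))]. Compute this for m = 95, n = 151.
z(95, 151; 2, 2) ≤ (1/2)[95 + √(95² + 4·95·151·150)] = (1/2)[95 + √8616025] = 1515.1533

Kővári–Sós–Turán: let r_1, ..., r_95 be the row sums and z = Σ r_i the total number of 1s. Each pair of columns can share at most one row with both entries 1 (else a 2×2 all-ones block appears), so Σ_i C(r_i, 2) ≤ C(151, 2) = 11325. By convexity Σ_i C(r_i, 2) ≥ 95·C(z/95, 2) = z(z − 95)/(2·95), giving z² − 95z − 95·151·150 ≤ 0 and hence z ≤ (1/2)[95 + √(9025 + 4·2151750)] = (1/2)[95 + √8616025] ≈ (1/2)(95 + 2935.3066) = 1515.1533.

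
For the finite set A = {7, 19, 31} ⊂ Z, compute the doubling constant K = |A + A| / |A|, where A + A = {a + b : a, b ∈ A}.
K = |A + A| / |A| = 5/3

Enumerate A + A = {a + b : a, b ∈ A}. With |A| = 3, there are |A|^2 = 9 ordered sum pairs; collecting distinct values, A + A = {14, 26, 38, 50, 62}, so |A + A| = 5. Thus K = 5/3. Here |A + A| = 2|A| − 1 = 5, the minimum possible — so K = 5/3 is minimal, which holds iff A is an arithmetic progression.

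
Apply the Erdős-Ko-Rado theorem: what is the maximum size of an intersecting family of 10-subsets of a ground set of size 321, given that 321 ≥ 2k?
max |F| = C(320, 9) = 86554614561546560

The Erdős-Ko-Rado theorem states: for n ≥ 2k, an intersecting family of k-subsets of an n-element set has size at most C(n − 1, k − 1), with equality for 'star' families {A ⊆ [n] : |A| = k, i ∈ A} (fix an element i). For n = 321, k = 10: C(320, 9) = 86554614561546560.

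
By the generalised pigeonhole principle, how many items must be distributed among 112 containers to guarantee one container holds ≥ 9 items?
n = (9 − 1)·112 + 1 = 897

By the generalised pigeonhole principle, to guarantee some box contains ≥ r objects we need more than (r − 1) · k objects total. Threshold: n = (r − 1) · k + 1. With r = 9 and k = 112: n = 8 · 112 + 1 = 896 + 1 = 897. For n = 896 = 8 · 112, we can put exactly 8 objects in every box, avoiding 9 in any single one — so 897 is tight.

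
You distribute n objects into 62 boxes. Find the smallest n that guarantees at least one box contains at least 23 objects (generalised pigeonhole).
n = (23 − 1)·62 + 1 = 1365

By the generalised pigeonhole principle, to guarantee some box contains ≥ r objects we need more than (r − 1) · k objects total. Threshold: n = (r − 1) · k + 1. With r = 23 and k = 62: n = 22 · 62 + 1 = 1364 + 1 = 1365. For n = 1364 = 22 · 62, we can put exactly 22 objects in every box, avoiding 23 in any single one — so 1365 is tight.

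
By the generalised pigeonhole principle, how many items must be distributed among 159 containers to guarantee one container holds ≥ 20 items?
n = (20 − 1)·159 + 1 = 3022

By the generalised pigeonhole principle, to guarantee some box contains ≥ r objects we need more than (r − 1) · k objects total. Threshold: n = (r − 1) · k + 1. With r = 20 and k = 159: n = 19 · 159 + 1 = 3021 + 1 = 3022. For n = 3021 = 19 · 159, we can put exactly 19 objects in every box, avoiding 20 in any single one — so 3022 is tight.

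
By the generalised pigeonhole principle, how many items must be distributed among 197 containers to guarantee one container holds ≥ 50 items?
n = (50 − 1)·197 + 1 = 9654

By the generalised pigeonhole principle, to guarantee some box contains ≥ r objects we need more than (r − 1) · k objects total. Threshold: n = (r − 1) · k + 1. With r = 50 and k = 197: n = 49 · 197 + 1 = 9653 + 1 = 9654. For n = 9653 = 49 · 197, we can put exactly 49 objects in every box, avoiding 50 in any single one — so 9654 is tight.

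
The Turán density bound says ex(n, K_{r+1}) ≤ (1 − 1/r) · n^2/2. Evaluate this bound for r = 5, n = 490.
Turán density bound = (4/5) · 490^2/2 = 96040

Turán's theorem: ex(n, K_{r+1}) is achieved by the complete r-partite Turán graph T(n, r) with parts as balanced as possible, and is at most (1 − 1/r) · n^2/2. For r = 5, n = 490: the density bound is (4/5) · 240100/2 = 96040. Since 5 ∣ 490, the Turán graph T(490, 5) has parts of equal size 98, and its edge count e(T(490, 5)) = 96040 attains the density bound exactly.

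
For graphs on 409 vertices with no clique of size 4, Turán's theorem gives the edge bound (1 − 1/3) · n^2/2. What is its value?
Turán density bound = (2/3) · 409^2/2 = 167281/3 ≈ 55760.3333

Turán's theorem: ex(n, K_{r+1}) is achieved by the complete r-partite Turán graph T(n, r) with parts as balanced as possible, and is at most (1 − 1/r) · n^2/2. For r = 3, n = 409: the density bound is (2/3) · 167281/2 = 167281/3 ≈ 55760.3333. The integer-valued extremum is e(T(409, 3)) = 55760, which is strictly less than the density bound 167281/3 since 3 ∤ 409 (the parts of T(409, 3) cannot all be equal).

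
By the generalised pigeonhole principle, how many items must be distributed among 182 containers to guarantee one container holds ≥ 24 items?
n = (24 − 1)·182 + 1 = 4187

By the generalised pigeonhole principle, to guarantee some box contains ≥ r objects we need more than (r − 1) · k objects total. Threshold: n = (r − 1) · k + 1. With r = 24 and k = 182: n = 23 · 182 + 1 = 4186 + 1 = 4187. For n = 4186 = 23 · 182, we can put exactly 23 objects in every box, avoiding 24 in any single one — so 4187 is tight.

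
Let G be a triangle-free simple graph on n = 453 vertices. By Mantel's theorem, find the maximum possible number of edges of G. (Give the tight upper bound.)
ex(453, K_3) = ⌊453^2/4⌋ = 51302

Mantel (1907): a triangle-free graph on n vertices has at most ⌊n^2/4⌋ edges, with equality for the complete bipartite graph K_{⌊n/2⌋, ⌈n/2⌉}. For n = 453: ⌊453^2/4⌋ = ⌊205209/4⌋ = 51302. The extremal graph is K_{226, 227}, which has 226·227 = 51302 edges.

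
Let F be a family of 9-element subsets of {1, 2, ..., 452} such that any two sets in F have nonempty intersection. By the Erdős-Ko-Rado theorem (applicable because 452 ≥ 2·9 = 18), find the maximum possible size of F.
max |F| = C(451, 8) = 39882121309780200

Erdős-Ko-Rado (1961): when n ≥ 2k, max |F| = C(n−1, k−1). The bound is attained by the star {A : i ∈ A} for any fixed i ∈ [n]. Here C(452−1, 9−1) = C(451, 8) = 39882121309780200.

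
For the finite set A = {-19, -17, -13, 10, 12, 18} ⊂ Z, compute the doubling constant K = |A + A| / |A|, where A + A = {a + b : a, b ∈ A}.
K = |A + A| / |A| = 19/6

Enumerate A + A = {a + b : a, b ∈ A}. With |A| = 6, there are |A|^2 = 36 ordered sum pairs; collecting distinct values, A + A = {-38, -36, -34, -32, -30, -26, -9, -7, -5, -3, -1, 1, 5, 20, 22, 24, 28, 30, 36}, so |A + A| = 19. Thus K = 19/6. For comparison, the minimum possible |A + A| over all 6-element sets is 2·6 − 1 = 11 (so min K = 11/6), attained only by arithmetic progressions.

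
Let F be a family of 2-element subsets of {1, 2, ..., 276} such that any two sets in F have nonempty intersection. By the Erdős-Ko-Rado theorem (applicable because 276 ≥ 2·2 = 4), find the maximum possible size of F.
max |F| = C(275, 1) = 275

The Erdős-Ko-Rado theorem states: for n ≥ 2k, an intersecting family of k-subsets of an n-element set has size at most C(n − 1, k − 1), with equality for 'star' families {A ⊆ [n] : |A| = k, i ∈ A} (fix an element i). For n = 276, k = 2: C(275, 1) = 275.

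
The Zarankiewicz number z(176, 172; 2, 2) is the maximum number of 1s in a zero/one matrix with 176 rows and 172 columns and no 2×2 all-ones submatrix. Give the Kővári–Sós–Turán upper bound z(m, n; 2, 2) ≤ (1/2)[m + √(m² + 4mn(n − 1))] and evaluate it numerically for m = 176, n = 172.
z(176, 172; 2, 2) ≤ (1/2)[176 + √(176² + 4·176·172·171)] = (1/2)[176 + √20737024] = 2364.8961

Kővári–Sós–Turán: let r_1, ..., r_176 be the row sums and z = Σ r_i the total number of 1s. Each pair of columns can share at most one row with both entries 1 (else a 2×2 all-ones block appears), so Σ_i C(r_i, 2) ≤ C(172, 2) = 14706. By convexity Σ_i C(r_i, 2) ≥ 176·C(z/176, 2) = z(z − 176)/(2·176), giving z² − 176z − 176·172·171 ≤ 0 and hence z ≤ (1/2)[176 + √(30976 + 4·5176512)] = (1/2)[176 + √20737024] ≈ (1/2)(176 + 4553.7923) = 2364.8961.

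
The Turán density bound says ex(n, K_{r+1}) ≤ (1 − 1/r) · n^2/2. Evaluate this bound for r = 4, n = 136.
Turán density bound = (3/4) · 136^2/2 = 6936

Turán's theorem: ex(n, K_{r+1}) is achieved by the complete r-partite Turán graph T(n, r) with parts as balanced as possible, and is at most (1 − 1/r) · n^2/2. For r = 4, n = 136: the density bound is (3/4) · 18496/2 = 6936. Since 4 ∣ 136, the Turán graph T(136, 4) has parts of equal size 34, and its edge count e(T(136, 4)) = 6936 attains the density bound exactly.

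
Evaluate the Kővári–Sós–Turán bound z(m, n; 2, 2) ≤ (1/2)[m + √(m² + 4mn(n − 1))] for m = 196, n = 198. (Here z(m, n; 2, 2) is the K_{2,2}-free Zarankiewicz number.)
z(196, 198; 2, 2) ≤ (1/2)[196 + √(196² + 4·196·198·197)] = (1/2)[196 + √30619120] = 2864.7273

Kővári–Sós–Turán: let r_1, ..., r_196 be the row sums and z = Σ r_i the total number of 1s. Each pair of columns can share at most one row with both entries 1 (else a 2×2 all-ones block appears), so Σ_i C(r_i, 2) ≤ C(198, 2) = 19503. By convexity Σ_i C(r_i, 2) ≥ 196·C(z/196, 2) = z(z − 196)/(2·196), giving z² − 196z − 196·198·197 ≤ 0 and hence z ≤ (1/2)[196 + √(38416 + 4·7645176)] = (1/2)[196 + √30619120] ≈ (1/2)(196 + 5533.4546) = 2864.7273.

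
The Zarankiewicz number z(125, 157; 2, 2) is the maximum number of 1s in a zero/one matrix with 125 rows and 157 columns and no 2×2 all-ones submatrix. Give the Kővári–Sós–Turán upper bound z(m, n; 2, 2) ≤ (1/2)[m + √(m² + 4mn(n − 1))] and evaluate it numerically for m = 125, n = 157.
z(125, 157; 2, 2) ≤ (1/2)[125 + √(125² + 4·125·157·156)] = (1/2)[125 + √12261625] = 1813.3302

Kővári–Sós–Turán: let r_1, ..., r_125 be the row sums and z = Σ r_i the total number of 1s. Each pair of columns can share at most one row with both entries 1 (else a 2×2 all-ones block appears), so Σ_i C(r_i, 2) ≤ C(157, 2) = 12246. By convexity Σ_i C(r_i, 2) ≥ 125·C(z/125, 2) = z(z − 125)/(2·125), giving z² − 125z − 125·157·156 ≤ 0 and hence z ≤ (1/2)[125 + √(15625 + 4·3061500)] = (1/2)[125 + √12261625] ≈ (1/2)(125 + 3501.6603) = 1813.3302.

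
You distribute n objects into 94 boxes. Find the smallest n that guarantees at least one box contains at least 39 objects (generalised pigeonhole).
n = (39 − 1)·94 + 1 = 3573

By the generalised pigeonhole principle, to guarantee some box contains ≥ r objects we need more than (r − 1) · k objects total. Threshold: n = (r − 1) · k + 1. With r = 39 and k = 94: n = 38 · 94 + 1 = 3572 + 1 = 3573. For n = 3572 = 38 · 94, we can put exactly 38 objects in every box, avoiding 39 in any single one — so 3573 is tight.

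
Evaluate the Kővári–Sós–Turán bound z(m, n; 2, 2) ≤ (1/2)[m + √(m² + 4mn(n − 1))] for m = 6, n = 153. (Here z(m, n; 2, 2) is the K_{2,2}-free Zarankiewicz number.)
z(6, 153; 2, 2) ≤ (1/2)[6 + √(6² + 4·6·153·152)] = (1/2)[6 + √558180] = 376.5572

Kővári–Sós–Turán: let r_1, ..., r_6 be the row sums and z = Σ r_i the total number of 1s. Each pair of columns can share at most one row with both entries 1 (else a 2×2 all-ones block appears), so Σ_i C(r_i, 2) ≤ C(153, 2) = 11628. By convexity Σ_i C(r_i, 2) ≥ 6·C(z/6, 2) = z(z − 6)/(2·6), giving z² − 6z − 6·153·152 ≤ 0 and hence z ≤ (1/2)[6 + √(36 + 4·139536)] = (1/2)[6 + √558180] ≈ (1/2)(6 + 747.1144) = 376.5572.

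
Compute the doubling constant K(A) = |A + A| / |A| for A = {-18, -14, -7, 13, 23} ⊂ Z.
K = |A + A| / |A| = 15/5 = 3

Enumerate A + A = {a + b : a, b ∈ A}. With |A| = 5, there are |A|^2 = 25 ordered sum pairs; collecting distinct values, A + A = {-36, -32, -28, -25, -21, -14, -5, -1, 5, 6, 9, 16, 26, 36, 46}, so |A + A| = 15. Thus K = 15/5 = 3. For comparison, the minimum possible |A + A| over all 5-element sets is 2·5 − 1 = 9 (so min K = 9/5), attained only by arithmetic progressions.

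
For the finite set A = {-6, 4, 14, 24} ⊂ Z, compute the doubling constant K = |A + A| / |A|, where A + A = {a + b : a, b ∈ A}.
K = |A + A| / |A| = 7/4

Enumerate A + A = {a + b : a, b ∈ A}. With |A| = 4, there are |A|^2 = 16 ordered sum pairs; collecting distinct values, A + A = {-12, -2, 8, 18, 28, 38, 48}, so |A + A| = 7. Thus K = 7/4. Here |A + A| = 2|A| − 1 = 7, the minimum possible — so K = 7/4 is minimal, which holds iff A is an arithmetic progression.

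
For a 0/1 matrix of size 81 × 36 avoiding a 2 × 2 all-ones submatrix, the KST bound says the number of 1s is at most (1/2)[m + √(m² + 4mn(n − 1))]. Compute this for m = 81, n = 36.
z(81, 36; 2, 2) ≤ (1/2)[81 + √(81² + 4·81·36·35)] = (1/2)[81 + √414801] = 362.5252

Kővári–Sós–Turán: let r_1, ..., r_81 be the row sums and z = Σ r_i the total number of 1s. Each pair of columns can share at most one row with both entries 1 (else a 2×2 all-ones block appears), so Σ_i C(r_i, 2) ≤ C(36, 2) = 630. By convexity Σ_i C(r_i, 2) ≥ 81·C(z/81, 2) = z(z − 81)/(2·81), giving z² − 81z − 81·36·35 ≤ 0 and hence z ≤ (1/2)[81 + √(6561 + 4·102060)] = (1/2)[81 + √414801] ≈ (1/2)(81 + 644.0505) = 362.5252.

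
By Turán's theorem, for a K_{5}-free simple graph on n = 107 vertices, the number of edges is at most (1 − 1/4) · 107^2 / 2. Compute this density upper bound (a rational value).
Turán density bound = (3/4) · 107^2/2 = 34347/8 ≈ 4293.375

Turán's theorem: ex(n, K_{r+1}) is achieved by the complete r-partite Turán graph T(n, r) with parts as balanced as possible, and is at most (1 − 1/r) · n^2/2. For r = 4, n = 107: the density bound is (3/4) · 11449/2 = 34347/8 ≈ 4293.375. The integer-valued extremum is e(T(107, 4)) = 4293, which is strictly less than the density bound 34347/8 since 4 ∤ 107 (the parts of T(107, 4) cannot all be equal).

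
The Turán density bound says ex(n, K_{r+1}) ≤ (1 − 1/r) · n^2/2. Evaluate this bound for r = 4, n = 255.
Turán density bound = (3/4) · 255^2/2 = 195075/8 ≈ 24384.375

Turán's theorem: ex(n, K_{r+1}) is achieved by the complete r-partite Turán graph T(n, r) with parts as balanced as possible, and is at most (1 − 1/r) · n^2/2. For r = 4, n = 255: the density bound is (3/4) · 65025/2 = 195075/8 ≈ 24384.375. The integer-valued extremum is e(T(255, 4)) = 24384, which is strictly less than the density bound 195075/8 since 4 ∤ 255 (the parts of T(255, 4) cannot all be equal).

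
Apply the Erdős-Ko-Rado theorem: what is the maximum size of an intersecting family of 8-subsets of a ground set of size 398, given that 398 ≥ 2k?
max |F| = C(397, 7) = 292417829024244

The Erdős-Ko-Rado theorem states: for n ≥ 2k, an intersecting family of k-subsets of an n-element set has size at most C(n − 1, k − 1), with equality for 'star' families {A ⊆ [n] : |A| = k, i ∈ A} (fix an element i). For n = 398, k = 8: C(397, 7) = 292417829024244.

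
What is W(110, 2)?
W(110, 2) = 110 + 1 = 111

A 2-term AP is any pair of integers, so a monochromatic 2-AP exists iff some colour is used at least twice. With 110 colours, the colouring i ↦ i on {1, ..., 110} uses each colour once, avoiding any monochromatic pair, so W(110, 2) > 110. For {1, ..., 111}, pigeonhole forces two integers of the same colour, which form a monochromatic 2-AP. Hence W(110, 2) = 111.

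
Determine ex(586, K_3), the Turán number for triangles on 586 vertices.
ex(586, K_3) = ⌊586^2/4⌋ = 85849

Mantel (1907): a triangle-free graph on n vertices has at most ⌊n^2/4⌋ edges, with equality for the complete bipartite graph K_{⌊n/2⌋, ⌈n/2⌉}. For n = 586: ⌊586^2/4⌋ = ⌊343396/4⌋ = 85849. The extremal graph is K_{293, 293}, which has 293·293 = 85849 edges.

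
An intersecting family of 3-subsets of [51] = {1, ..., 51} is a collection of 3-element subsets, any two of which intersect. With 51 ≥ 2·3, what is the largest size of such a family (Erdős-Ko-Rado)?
max |F| = C(50, 2) = 1225

Erdős-Ko-Rado (1961): when n ≥ 2k, max |F| = C(n−1, k−1). The bound is attained by the star {A : i ∈ A} for any fixed i ∈ [n]. Here C(51−1, 3−1) = C(50, 2) = 1225.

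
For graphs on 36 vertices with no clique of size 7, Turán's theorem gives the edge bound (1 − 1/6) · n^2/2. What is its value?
Turán density bound = (5/6) · 36^2/2 = 540

Turán's theorem: ex(n, K_{r+1}) is achieved by the complete r-partite Turán graph T(n, r) with parts as balanced as possible, and is at most (1 − 1/r) · n^2/2. For r = 6, n = 36: the density bound is (5/6) · 1296/2 = 540. Since 6 ∣ 36, the Turán graph T(36, 6) has parts of equal size 6, and its edge count e(T(36, 6)) = 540 attains the density bound exactly.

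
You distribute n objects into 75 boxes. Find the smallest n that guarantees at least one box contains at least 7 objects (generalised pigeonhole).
n = (7 − 1)·75 + 1 = 451

By the generalised pigeonhole principle, to guarantee some box contains ≥ r objects we need more than (r − 1) · k objects total. Threshold: n = (r − 1) · k + 1. With r = 7 and k = 75: n = 6 · 75 + 1 = 450 + 1 = 451. For n = 450 = 6 · 75, we can put exactly 6 objects in every box, avoiding 7 in any single one — so 451 is tight.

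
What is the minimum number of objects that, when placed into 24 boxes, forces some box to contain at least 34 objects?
n = (34 − 1)·24 + 1 = 793

By the generalised pigeonhole principle, to guarantee some box contains ≥ r objects we need more than (r − 1) · k objects total. Threshold: n = (r − 1) · k + 1. With r = 34 and k = 24: n = 33 · 24 + 1 = 792 + 1 = 793. For n = 792 = 33 · 24, we can put exactly 33 objects in every box, avoiding 34 in any single one — so 793 is tight.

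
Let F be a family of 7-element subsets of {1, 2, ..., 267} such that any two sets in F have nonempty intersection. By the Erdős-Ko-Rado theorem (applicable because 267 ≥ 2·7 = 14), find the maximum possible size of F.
max |F| = C(266, 6) = 464832503058

Erdős-Ko-Rado (1961): when n ≥ 2k, max |F| = C(n−1, k−1). The bound is attained by the star {A : i ∈ A} for any fixed i ∈ [n]. Here C(267−1, 7−1) = C(266, 6) = 464832503058.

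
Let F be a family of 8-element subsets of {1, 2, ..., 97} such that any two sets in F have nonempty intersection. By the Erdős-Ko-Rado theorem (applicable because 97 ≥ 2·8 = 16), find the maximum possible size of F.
max |F| = C(96, 7) = 11919192480

The Erdős-Ko-Rado theorem states: for n ≥ 2k, an intersecting family of k-subsets of an n-element set has size at most C(n − 1, k − 1), with equality for 'star' families {A ⊆ [n] : |A| = k, i ∈ A} (fix an element i). For n = 97, k = 8: C(96, 7) = 11919192480.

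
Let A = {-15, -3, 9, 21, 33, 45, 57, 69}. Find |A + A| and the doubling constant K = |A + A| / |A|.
K = |A + A| / |A| = 15/8

Enumerate A + A = {a + b : a, b ∈ A}. With |A| = 8, there are |A|^2 = 64 ordered sum pairs; collecting distinct values, A + A = {-30, -18, -6, 6, 18, 30, 42, 54, 66, 78, 90, 102, 114, 126, 138}, so |A + A| = 15. Thus K = 15/8. Here |A + A| = 2|A| − 1 = 15, the minimum possible — so K = 15/8 is minimal, which holds iff A is an arithmetic progression.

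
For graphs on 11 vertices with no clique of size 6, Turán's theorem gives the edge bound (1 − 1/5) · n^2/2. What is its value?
Turán density bound = (4/5) · 11^2/2 = 242/5 ≈ 48.4

Turán's theorem: ex(n, K_{r+1}) is achieved by the complete r-partite Turán graph T(n, r) with parts as balanced as possible, and is at most (1 − 1/r) · n^2/2. For r = 5, n = 11: the density bound is (4/5) · 121/2 = 242/5 ≈ 48.4. The integer-valued extremum is e(T(11, 5)) = 48, which is strictly less than the density bound 242/5 since 5 ∤ 11 (the parts of T(11, 5) cannot all be equal).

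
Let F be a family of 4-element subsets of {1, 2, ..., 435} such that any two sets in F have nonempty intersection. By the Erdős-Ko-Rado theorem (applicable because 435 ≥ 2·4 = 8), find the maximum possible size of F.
max |F| = C(434, 3) = 13530384

The Erdős-Ko-Rado theorem states: for n ≥ 2k, an intersecting family of k-subsets of an n-element set has size at most C(n − 1, k − 1), with equality for 'star' families {A ⊆ [n] : |A| = k, i ∈ A} (fix an element i). For n = 435, k = 4: C(434, 3) = 13530384.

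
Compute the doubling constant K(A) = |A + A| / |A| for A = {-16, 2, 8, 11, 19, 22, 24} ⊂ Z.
K = |A + A| / |A| = 27/7

Enumerate A + A = {a + b : a, b ∈ A}. With |A| = 7, there are |A|^2 = 49 ordered sum pairs; collecting distinct values, A + A = {-32, -14, -8, -5, 3, 4, 6, 8, 10, 13, 16, 19, 21, 22, 24, 26, 27, 30, 32, 33, 35, 38, 41, 43, 44, 46, 48}, so |A + A| = 27. Thus K = 27/7. For comparison, the minimum possible |A + A| over all 7-element sets is 2·7 − 1 = 13 (so min K = 13/7), attained only by arithmetic progressions.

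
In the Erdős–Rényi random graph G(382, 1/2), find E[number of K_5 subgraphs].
E[# K_5] = C(382, 5) · (1/2)^C(5, 2) = 66027020346 / 2^10 = 33013510173/512 ≈ 64479512.056641

For each 5-subset S of vertices (there are C(382, 5) = 66027020346 such S), let X_S = 1 if S induces a K_5 (all C(5, 2) = 10 edges present). Then P(X_S = 1) = (1/2)^10 = 1/1024. By linearity of expectation, E[# K_5] = C(382, 5) · (1/2)^10 = 66027020346 / 1024 = 33013510173/512 ≈ 64479512.056641.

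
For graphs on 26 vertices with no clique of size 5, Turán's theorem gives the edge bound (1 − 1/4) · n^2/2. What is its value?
Turán density bound = (3/4) · 26^2/2 = 507/2 ≈ 253.5

Turán's theorem: ex(n, K_{r+1}) is achieved by the complete r-partite Turán graph T(n, r) with parts as balanced as possible, and is at most (1 − 1/r) · n^2/2. For r = 4, n = 26: the density bound is (3/4) · 676/2 = 507/2 ≈ 253.5. The integer-valued extremum is e(T(26, 4)) = 253, which is strictly less than the density bound 507/2 since 4 ∤ 26 (the parts of T(26, 4) cannot all be equal).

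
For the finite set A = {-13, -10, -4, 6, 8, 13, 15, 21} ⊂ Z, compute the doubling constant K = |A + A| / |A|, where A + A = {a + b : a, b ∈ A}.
K = |A + A| / |A| = 33/8

Enumerate A + A = {a + b : a, b ∈ A}. With |A| = 8, there are |A|^2 = 64 ordered sum pairs; collecting distinct values, A + A = {-26, -23, -20, -17, -14, -8, -7, -5, -4, -2, 0, 2, 3, 4, 5, 8, 9, 11, 12, 14, 16, 17, 19, 21, 23, 26, 27, 28, 29, 30, 34, 36, 42}, so |A + A| = 33. Thus K = 33/8. For comparison, the minimum possible |A + A| over all 8-element sets is 2·8 − 1 = 15 (so min K = 15/8), attained only by arithmetic progressions.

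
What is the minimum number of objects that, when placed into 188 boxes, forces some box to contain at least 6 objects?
n = (6 − 1)·188 + 1 = 941

By the generalised pigeonhole principle, to guarantee some box contains ≥ r objects we need more than (r − 1) · k objects total. Threshold: n = (r − 1) · k + 1. With r = 6 and k = 188: n = 5 · 188 + 1 = 940 + 1 = 941. For n = 940 = 5 · 188, we can put exactly 5 objects in every box, avoiding 6 in any single one — so 941 is tight.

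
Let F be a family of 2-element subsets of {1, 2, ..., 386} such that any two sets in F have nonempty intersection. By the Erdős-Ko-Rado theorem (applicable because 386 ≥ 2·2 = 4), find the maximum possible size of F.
max |F| = C(385, 1) = 385

The Erdős-Ko-Rado theorem states: for n ≥ 2k, an intersecting family of k-subsets of an n-element set has size at most C(n − 1, k − 1), with equality for 'star' families {A ⊆ [n] : |A| = k, i ∈ A} (fix an element i). For n = 386, k = 2: C(385, 1) = 385.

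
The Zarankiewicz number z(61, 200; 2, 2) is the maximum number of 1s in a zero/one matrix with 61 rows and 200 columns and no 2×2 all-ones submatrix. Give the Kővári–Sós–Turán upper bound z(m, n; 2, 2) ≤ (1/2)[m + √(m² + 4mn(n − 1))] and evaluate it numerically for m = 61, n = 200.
z(61, 200; 2, 2) ≤ (1/2)[61 + √(61² + 4·61·200·199)] = (1/2)[61 + √9714921] = 1588.9384

Kővári–Sós–Turán: let r_1, ..., r_61 be the row sums and z = Σ r_i the total number of 1s. Each pair of columns can share at most one row with both entries 1 (else a 2×2 all-ones block appears), so Σ_i C(r_i, 2) ≤ C(200, 2) = 19900. By convexity Σ_i C(r_i, 2) ≥ 61·C(z/61, 2) = z(z − 61)/(2·61), giving z² − 61z − 61·200·199 ≤ 0 and hence z ≤ (1/2)[61 + √(3721 + 4·2427800)] = (1/2)[61 + √9714921] ≈ (1/2)(61 + 3116.8768) = 1588.9384.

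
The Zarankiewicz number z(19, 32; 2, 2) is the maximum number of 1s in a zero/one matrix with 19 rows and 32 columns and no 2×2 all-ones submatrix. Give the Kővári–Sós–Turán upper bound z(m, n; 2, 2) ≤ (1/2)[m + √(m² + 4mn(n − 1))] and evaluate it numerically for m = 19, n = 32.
z(19, 32; 2, 2) ≤ (1/2)[19 + √(19² + 4·19·32·31)] = (1/2)[19 + √75753] = 147.1163

Kővári–Sós–Turán: let r_1, ..., r_19 be the row sums and z = Σ r_i the total number of 1s. Each pair of columns can share at most one row with both entries 1 (else a 2×2 all-ones block appears), so Σ_i C(r_i, 2) ≤ C(32, 2) = 496. By convexity Σ_i C(r_i, 2) ≥ 19·C(z/19, 2) = z(z − 19)/(2·19), giving z² − 19z − 19·32·31 ≤ 0 and hence z ≤ (1/2)[19 + √(361 + 4·18848)] = (1/2)[19 + √75753] ≈ (1/2)(19 + 275.2326) = 147.1163.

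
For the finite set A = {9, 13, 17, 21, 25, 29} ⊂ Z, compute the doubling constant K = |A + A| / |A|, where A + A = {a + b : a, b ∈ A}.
K = |A + A| / |A| = 11/6

Enumerate A + A = {a + b : a, b ∈ A}. With |A| = 6, there are |A|^2 = 36 ordered sum pairs; collecting distinct values, A + A = {18, 22, 26, 30, 34, 38, 42, 46, 50, 54, 58}, so |A + A| = 11. Thus K = 11/6. Here |A + A| = 2|A| − 1 = 11, the minimum possible — so K = 11/6 is minimal, which holds iff A is an arithmetic progression.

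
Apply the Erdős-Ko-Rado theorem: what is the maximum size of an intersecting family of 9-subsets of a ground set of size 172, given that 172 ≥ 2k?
max |F| = C(171, 8) = 15355814110065

Erdős-Ko-Rado (1961): when n ≥ 2k, max |F| = C(n−1, k−1). The bound is attained by the star {A : i ∈ A} for any fixed i ∈ [n]. Here C(172−1, 9−1) = C(171, 8) = 15355814110065.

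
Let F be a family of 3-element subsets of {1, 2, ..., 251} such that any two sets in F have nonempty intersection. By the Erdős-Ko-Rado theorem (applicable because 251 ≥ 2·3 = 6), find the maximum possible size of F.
max |F| = C(250, 2) = 31125

Erdős-Ko-Rado (1961): when n ≥ 2k, max |F| = C(n−1, k−1). The bound is attained by the star {A : i ∈ A} for any fixed i ∈ [n]. Here C(251−1, 3−1) = C(250, 2) = 31125.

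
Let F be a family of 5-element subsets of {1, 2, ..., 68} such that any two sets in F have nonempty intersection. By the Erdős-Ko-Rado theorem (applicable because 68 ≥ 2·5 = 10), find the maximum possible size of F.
max |F| = C(67, 4) = 766480

The Erdős-Ko-Rado theorem states: for n ≥ 2k, an intersecting family of k-subsets of an n-element set has size at most C(n − 1, k − 1), with equality for 'star' families {A ⊆ [n] : |A| = k, i ∈ A} (fix an element i). For n = 68, k = 5: C(67, 4) = 766480.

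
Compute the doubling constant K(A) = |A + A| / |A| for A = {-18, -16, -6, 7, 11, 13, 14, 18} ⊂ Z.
K = |A + A| / |A| = 34/8 = 17/4

Enumerate A + A = {a + b : a, b ∈ A}. With |A| = 8, there are |A|^2 = 64 ordered sum pairs; collecting distinct values, A + A = {-36, -34, -32, -24, -22, -12, -11, -9, -7, -5, -4, -3, -2, 0, 1, 2, 5, 7, 8, 12, 14, 18, 20, 21, 22, 24, 25, 26, 27, 28, 29, 31, 32, 36}, so |A + A| = 34. Thus K = 34/8 = 17/4. For comparison, the minimum possible |A + A| over all 8-element sets is 2·8 − 1 = 15 (so min K = 15/8), attained only by arithmetic progressions.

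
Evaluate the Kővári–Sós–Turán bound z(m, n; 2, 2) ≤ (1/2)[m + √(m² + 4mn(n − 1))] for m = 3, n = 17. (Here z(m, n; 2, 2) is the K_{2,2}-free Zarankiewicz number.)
z(3, 17; 2, 2) ≤ (1/2)[3 + √(3² + 4·3·17·16)] = (1/2)[3 + √3273] = 30.1051

Kővári–Sós–Turán: let r_1, ..., r_3 be the row sums and z = Σ r_i the total number of 1s. Each pair of columns can share at most one row with both entries 1 (else a 2×2 all-ones block appears), so Σ_i C(r_i, 2) ≤ C(17, 2) = 136. By convexity Σ_i C(r_i, 2) ≥ 3·C(z/3, 2) = z(z − 3)/(2·3), giving z² − 3z − 3·17·16 ≤ 0 and hence z ≤ (1/2)[3 + √(9 + 4·816)] = (1/2)[3 + √3273] ≈ (1/2)(3 + 57.2101) = 30.1051.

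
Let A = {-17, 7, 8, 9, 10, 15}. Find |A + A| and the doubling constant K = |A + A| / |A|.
K = |A + A| / |A| = 18/6 = 3

Enumerate A + A = {a + b : a, b ∈ A}. With |A| = 6, there are |A|^2 = 36 ordered sum pairs; collecting distinct values, A + A = {-34, -10, -9, -8, -7, -2, 14, 15, 16, 17, 18, 19, 20, 22, 23, 24, 25, 30}, so |A + A| = 18. Thus K = 18/6 = 3. For comparison, the minimum possible |A + A| over all 6-element sets is 2·6 − 1 = 11 (so min K = 11/6), attained only by arithmetic progressions.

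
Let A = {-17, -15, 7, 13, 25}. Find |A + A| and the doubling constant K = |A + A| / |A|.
K = |A + A| / |A| = 15/5 = 3

Enumerate A + A = {a + b : a, b ∈ A}. With |A| = 5, there are |A|^2 = 25 ordered sum pairs; collecting distinct values, A + A = {-34, -32, -30, -10, -8, -4, -2, 8, 10, 14, 20, 26, 32, 38, 50}, so |A + A| = 15. Thus K = 15/5 = 3. For comparison, the minimum possible |A + A| over all 5-element sets is 2·5 − 1 = 9 (so min K = 9/5), attained only by arithmetic progressions.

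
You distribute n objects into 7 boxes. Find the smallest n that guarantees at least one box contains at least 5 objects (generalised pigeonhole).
n = (5 − 1)·7 + 1 = 29

By the generalised pigeonhole principle, to guarantee some box contains ≥ r objects we need more than (r − 1) · k objects total. Threshold: n = (r − 1) · k + 1. With r = 5 and k = 7: n = 4 · 7 + 1 = 28 + 1 = 29. For n = 28 = 4 · 7, we can put exactly 4 objects in every box, avoiding 5 in any single one — so 29 is tight.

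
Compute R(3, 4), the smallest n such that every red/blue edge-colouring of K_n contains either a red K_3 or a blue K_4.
R(3, 4) = 9

Lower bound: an explicit 2-colouring of K_{8} (typically a Paley-type or other structured construction) avoids a red K_3 and a blue K_4, showing R(3, 4) > 8.
Upper bound: the Erdős–Szekeres recurrence R(r, t') ≤ R(r−1, t') + R(r, t'−1) (with the −1 refinement when both summands are even) yields R(3, 4) ≤ 9.
Hence R(3, 4) = 9.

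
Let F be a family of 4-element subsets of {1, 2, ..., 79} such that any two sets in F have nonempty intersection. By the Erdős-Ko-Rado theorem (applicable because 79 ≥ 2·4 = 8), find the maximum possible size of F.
max |F| = C(78, 3) = 76076

Erdős-Ko-Rado (1961): when n ≥ 2k, max |F| = C(n−1, k−1). The bound is attained by the star {A : i ∈ A} for any fixed i ∈ [n]. Here C(79−1, 4−1) = C(78, 3) = 76076.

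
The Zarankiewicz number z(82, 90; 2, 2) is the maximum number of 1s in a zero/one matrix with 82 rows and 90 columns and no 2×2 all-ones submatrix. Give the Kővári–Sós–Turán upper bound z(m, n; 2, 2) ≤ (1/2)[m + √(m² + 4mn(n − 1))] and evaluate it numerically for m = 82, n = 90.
z(82, 90; 2, 2) ≤ (1/2)[82 + √(82² + 4·82·90·89)] = (1/2)[82 + √2634004] = 852.4807

Kővári–Sós–Turán: let r_1, ..., r_82 be the row sums and z = Σ r_i the total number of 1s. Each pair of columns can share at most one row with both entries 1 (else a 2×2 all-ones block appears), so Σ_i C(r_i, 2) ≤ C(90, 2) = 4005. By convexity Σ_i C(r_i, 2) ≥ 82·C(z/82, 2) = z(z − 82)/(2·82), giving z² − 82z − 82·90·89 ≤ 0 and hence z ≤ (1/2)[82 + √(6724 + 4·656820)] = (1/2)[82 + √2634004] ≈ (1/2)(82 + 1622.9615) = 852.4807.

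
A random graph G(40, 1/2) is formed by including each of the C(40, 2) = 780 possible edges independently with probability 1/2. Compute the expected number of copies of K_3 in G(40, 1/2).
E[# K_3] = C(40, 3) · (1/2)^C(3, 2) = 9880 / 2^3 = 1235

For each 3-subset S of vertices (there are C(40, 3) = 9880 such S), let X_S = 1 if S induces a K_3 (all C(3, 2) = 3 edges present). Then P(X_S = 1) = (1/2)^3 = 1/8. By linearity of expectation, E[# K_3] = C(40, 3) · (1/2)^3 = 9880 / 8 = 1235.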